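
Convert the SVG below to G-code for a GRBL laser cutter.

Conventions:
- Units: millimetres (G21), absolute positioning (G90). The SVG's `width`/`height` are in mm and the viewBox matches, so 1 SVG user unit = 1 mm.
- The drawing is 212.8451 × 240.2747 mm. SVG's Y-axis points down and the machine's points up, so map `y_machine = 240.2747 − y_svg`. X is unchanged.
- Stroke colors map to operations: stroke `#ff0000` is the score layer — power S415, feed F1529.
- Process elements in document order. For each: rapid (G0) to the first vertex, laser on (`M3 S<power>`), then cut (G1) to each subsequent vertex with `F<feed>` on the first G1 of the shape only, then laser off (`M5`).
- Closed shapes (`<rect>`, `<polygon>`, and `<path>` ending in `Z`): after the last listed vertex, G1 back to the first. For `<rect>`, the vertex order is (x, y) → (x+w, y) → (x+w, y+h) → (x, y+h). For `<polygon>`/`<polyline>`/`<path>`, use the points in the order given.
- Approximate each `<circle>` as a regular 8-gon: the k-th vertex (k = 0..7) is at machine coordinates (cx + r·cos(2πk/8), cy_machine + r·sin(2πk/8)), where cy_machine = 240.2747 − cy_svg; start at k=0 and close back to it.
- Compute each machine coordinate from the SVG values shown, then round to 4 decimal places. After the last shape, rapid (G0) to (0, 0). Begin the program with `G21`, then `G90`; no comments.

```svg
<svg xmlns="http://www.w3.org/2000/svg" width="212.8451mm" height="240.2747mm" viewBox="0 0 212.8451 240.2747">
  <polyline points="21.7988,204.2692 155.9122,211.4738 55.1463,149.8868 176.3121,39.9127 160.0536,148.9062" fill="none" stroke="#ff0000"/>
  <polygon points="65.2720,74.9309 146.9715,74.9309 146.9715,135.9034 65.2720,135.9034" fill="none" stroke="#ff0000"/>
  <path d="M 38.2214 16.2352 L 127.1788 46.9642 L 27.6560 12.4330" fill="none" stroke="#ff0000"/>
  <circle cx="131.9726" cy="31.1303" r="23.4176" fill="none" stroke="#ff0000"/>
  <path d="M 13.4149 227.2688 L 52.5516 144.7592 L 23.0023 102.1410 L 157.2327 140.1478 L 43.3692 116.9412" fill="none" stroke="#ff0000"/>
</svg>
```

G21
G90
G0 X21.7988 Y36.0055
M3 S415
G1 X155.9122 Y28.8009 F1529
G1 X55.1463 Y90.3879
G1 X176.3121 Y200.3620
G1 X160.0536 Y91.3685
M5
G0 X65.2720 Y165.3438
M3 S415
G1 X146.9715 Y165.3438 F1529
G1 X146.9715 Y104.3713
G1 X65.2720 Y104.3713
G1 X65.2720 Y165.3438
M5
G0 X38.2214 Y224.0395
M3 S415
G1 X127.1788 Y193.3105 F1529
G1 X27.6560 Y227.8417
M5
G0 X155.3902 Y209.1444
M3 S415
G1 X148.5313 Y225.7031 F1529
G1 X131.9726 Y232.5620
G1 X115.4139 Y225.7031
G1 X108.5550 Y209.1444
G1 X115.4139 Y192.5857
G1 X131.9726 Y185.7268
G1 X148.5313 Y192.5857
G1 X155.3902 Y209.1444
M5
G0 X13.4149 Y13.0059
M3 S415
G1 X52.5516 Y95.5155 F1529
G1 X23.0023 Y138.1337
G1 X157.2327 Y100.1269
G1 X43.3692 Y123.3335
M5
G0 X0.0000 Y0.0000

1 u = 1 mm; y_m = 240.2747 − y.

[1] `<polyline>` open polyline, #ff0000→score S415 F1529: (21.7988,36.0055) → (155.9122,28.8009) → (55.1463,90.3879) → (176.3121,200.3620) → (160.0536,91.3685)

[2] `<polygon>` rectangle, #ff0000→score S415 F1529: (65.2720,165.3438) → (146.9715,165.3438) → (146.9715,104.3713) → (65.2720,104.3713) → (65.2720,165.3438) (closed)

[3] `<path>` open polyline, #ff0000→score S415 F1529: (38.2214,224.0395) → (127.1788,193.3105) → (27.6560,227.8417)

[4] `<circle>` circle, #ff0000→score S415 F1529: (155.3902,209.1444) → (148.5313,225.7031) → (131.9726,232.5620) → (115.4139,225.7031) → (108.5550,209.1444) → (115.4139,192.5857) → (131.9726,185.7268) → (148.5313,192.5857) → (155.3902,209.1444) (closed)

[5] `<path>` open polyline, #ff0000→score S415 F1529: (13.4149,13.0059) → (52.5516,95.5155) → (23.0023,138.1337) → (157.2327,100.1269) → (43.3692,123.3335)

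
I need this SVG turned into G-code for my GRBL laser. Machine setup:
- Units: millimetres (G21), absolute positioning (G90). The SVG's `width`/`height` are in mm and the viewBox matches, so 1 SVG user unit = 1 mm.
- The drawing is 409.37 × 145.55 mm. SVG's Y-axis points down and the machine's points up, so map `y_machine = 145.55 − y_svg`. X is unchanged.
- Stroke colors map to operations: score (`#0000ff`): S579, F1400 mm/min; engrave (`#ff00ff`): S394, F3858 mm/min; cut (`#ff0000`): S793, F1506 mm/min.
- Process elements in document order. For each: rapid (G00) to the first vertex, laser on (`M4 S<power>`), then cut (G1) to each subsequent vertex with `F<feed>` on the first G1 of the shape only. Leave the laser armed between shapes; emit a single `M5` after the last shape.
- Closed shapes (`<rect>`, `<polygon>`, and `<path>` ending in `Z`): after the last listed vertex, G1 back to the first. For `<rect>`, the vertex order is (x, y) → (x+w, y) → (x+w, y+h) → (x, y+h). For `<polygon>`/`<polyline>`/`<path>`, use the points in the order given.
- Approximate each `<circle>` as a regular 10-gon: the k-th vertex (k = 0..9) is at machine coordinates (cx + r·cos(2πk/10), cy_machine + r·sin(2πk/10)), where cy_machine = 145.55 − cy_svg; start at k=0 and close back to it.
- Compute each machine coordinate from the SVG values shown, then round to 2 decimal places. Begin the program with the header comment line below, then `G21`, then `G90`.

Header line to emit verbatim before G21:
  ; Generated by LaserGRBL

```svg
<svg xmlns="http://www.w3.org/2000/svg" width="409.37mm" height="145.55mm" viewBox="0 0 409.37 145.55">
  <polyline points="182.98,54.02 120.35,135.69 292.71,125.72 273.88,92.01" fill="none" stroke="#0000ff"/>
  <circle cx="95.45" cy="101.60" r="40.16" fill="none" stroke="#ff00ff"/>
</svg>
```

; Generated by LaserGRBL
G21
G90
G00 X182.98 Y91.53
M4 S579
G1 X120.35 Y9.86 F1400
G1 X292.71 Y19.83
G1 X273.88 Y53.54
G00 X135.61 Y43.95
M4 S394
G1 X127.94 Y67.56 F3858
G1 X107.86 Y82.14
G1 X83.04 Y82.14
G1 X62.96 Y67.56
G1 X55.29 Y43.95
G1 X62.96 Y20.34
G1 X83.04 Y5.76
G1 X107.86 Y5.76
G1 X127.94 Y20.34
G1 X135.61 Y43.95
M5

viewBox `0 0 409.37 145.55` with mm width/height → 1 unit = 1 mm. Flip: y_m = 145.55 − y_svg.

**Shape 1** — `<polyline>` open polyline, stroke `#0000ff` → score (S579, F1400). Machine vertices: (182.98,91.53) → (120.35,9.86) → (292.71,19.83) → (273.88,53.54). Open path.

**Shape 2** — `<circle>` circle, stroke `#ff00ff` → engrave (S394, F3858). Machine vertices: (135.61,43.95) → (127.94,67.56) → (107.86,82.14) → (83.04,82.14) → (62.96,67.56) → (55.29,43.95) → (62.96,20.34) → (83.04,5.76) → (107.86,5.76) → (127.94,20.34) → (135.61,43.95). Closed: final G1 returns to the first vertex.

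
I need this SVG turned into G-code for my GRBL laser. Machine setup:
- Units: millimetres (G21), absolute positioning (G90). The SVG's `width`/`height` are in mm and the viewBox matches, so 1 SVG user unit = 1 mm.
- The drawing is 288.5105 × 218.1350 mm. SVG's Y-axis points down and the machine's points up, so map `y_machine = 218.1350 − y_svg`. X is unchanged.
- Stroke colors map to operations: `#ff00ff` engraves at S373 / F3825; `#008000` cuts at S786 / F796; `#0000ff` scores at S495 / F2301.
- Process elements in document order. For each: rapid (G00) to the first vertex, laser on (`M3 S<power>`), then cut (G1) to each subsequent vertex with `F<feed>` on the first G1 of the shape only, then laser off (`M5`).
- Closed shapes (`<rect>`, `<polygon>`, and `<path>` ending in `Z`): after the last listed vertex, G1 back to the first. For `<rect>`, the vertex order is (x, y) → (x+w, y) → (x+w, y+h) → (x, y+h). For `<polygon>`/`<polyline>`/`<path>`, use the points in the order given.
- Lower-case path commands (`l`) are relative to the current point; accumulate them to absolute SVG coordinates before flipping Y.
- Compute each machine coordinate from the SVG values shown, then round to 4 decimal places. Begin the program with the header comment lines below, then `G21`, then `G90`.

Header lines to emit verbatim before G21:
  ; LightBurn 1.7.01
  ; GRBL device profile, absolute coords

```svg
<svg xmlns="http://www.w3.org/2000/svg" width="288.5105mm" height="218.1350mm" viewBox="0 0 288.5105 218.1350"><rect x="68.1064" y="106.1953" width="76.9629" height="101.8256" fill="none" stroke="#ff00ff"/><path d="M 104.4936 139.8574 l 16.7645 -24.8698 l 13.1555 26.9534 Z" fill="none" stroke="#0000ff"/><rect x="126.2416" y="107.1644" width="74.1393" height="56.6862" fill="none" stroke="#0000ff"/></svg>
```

Since the viewBox matches the mm dimensions, user units are millimetres directly. The only transform is the Y-flip y_m = 218.1350 − y_svg.

Shape 1 is a rectangle drawn with `<rect>`. Its stroke #ff00ff means engrave at S373, F3825. After flipping Y the toolpath is (68.1064,111.9397) → (145.0693,111.9397) → (145.0693,10.1141) → (68.1064,10.1141) → (68.1064,111.9397), returning to the start.

Shape 2 is a regular polygon drawn with `<path>`. Its stroke #0000ff means score at S495, F2301. After flipping Y the toolpath is (104.4936,78.2776) → (121.2581,103.1474) → (134.4136,76.1940) → (104.4936,78.2776), returning to the start.

Shape 3 is a rectangle drawn with `<rect>`. Its stroke #0000ff means score at S495, F2301. After flipping Y the toolpath is (126.2416,110.9706) → (200.3809,110.9706) → (200.3809,54.2844) → (126.2416,54.2844) → (126.2416,110.9706), returning to the start.

; LightBurn 1.7.01
; GRBL device profile, absolute coords
G21
G90
G00 X68.1064 Y111.9397
M3 S373
G1 X145.0693 Y111.9397 F3825
G1 X145.0693 Y10.1141
G1 X68.1064 Y10.1141
G1 X68.1064 Y111.9397
M5
G00 X104.4936 Y78.2776
M3 S495
G1 X121.2581 Y103.1474 F2301
G1 X134.4136 Y76.1940
G1 X104.4936 Y78.2776
M5
G00 X126.2416 Y110.9706
M3 S495
G1 X200.3809 Y110.9706 F2301
G1 X200.3809 Y54.2844
G1 X126.2416 Y54.2844
G1 X126.2416 Y110.9706
M5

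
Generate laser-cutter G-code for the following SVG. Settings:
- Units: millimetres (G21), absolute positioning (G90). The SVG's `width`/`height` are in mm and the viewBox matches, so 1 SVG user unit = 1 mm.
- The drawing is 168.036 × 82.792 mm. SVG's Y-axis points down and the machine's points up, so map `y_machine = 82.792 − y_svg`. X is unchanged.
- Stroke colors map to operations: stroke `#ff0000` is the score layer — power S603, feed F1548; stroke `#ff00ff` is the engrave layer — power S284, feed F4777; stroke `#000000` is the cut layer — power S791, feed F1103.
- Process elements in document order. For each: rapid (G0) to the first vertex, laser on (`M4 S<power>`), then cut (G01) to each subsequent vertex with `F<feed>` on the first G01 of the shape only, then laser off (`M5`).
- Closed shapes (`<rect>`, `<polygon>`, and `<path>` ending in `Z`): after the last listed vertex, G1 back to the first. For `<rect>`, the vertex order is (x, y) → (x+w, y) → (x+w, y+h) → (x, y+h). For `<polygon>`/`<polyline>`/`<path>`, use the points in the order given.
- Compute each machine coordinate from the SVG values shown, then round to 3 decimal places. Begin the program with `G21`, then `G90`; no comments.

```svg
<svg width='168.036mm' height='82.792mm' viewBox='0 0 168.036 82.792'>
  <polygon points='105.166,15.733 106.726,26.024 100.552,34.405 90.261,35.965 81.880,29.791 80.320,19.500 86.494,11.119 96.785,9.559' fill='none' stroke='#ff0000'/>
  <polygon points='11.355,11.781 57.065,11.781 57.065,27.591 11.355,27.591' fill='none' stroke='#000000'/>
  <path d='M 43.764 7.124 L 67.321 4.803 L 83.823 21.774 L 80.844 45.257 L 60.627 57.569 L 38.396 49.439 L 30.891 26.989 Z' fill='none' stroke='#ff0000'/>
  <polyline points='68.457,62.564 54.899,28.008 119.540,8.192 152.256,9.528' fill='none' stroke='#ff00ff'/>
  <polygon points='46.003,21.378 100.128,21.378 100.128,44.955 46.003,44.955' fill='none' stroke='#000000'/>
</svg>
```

G21
G90
G0 X105.166 Y67.059
M4 S603
G01 X106.726 Y56.768 F1548
G01 X100.552 Y48.387
G01 X90.261 Y46.827
G01 X81.880 Y53.001
G01 X80.320 Y63.292
G01 X86.494 Y71.673
G01 X96.785 Y73.233
G01 X105.166 Y67.059
M5
G0 X11.355 Y71.011
M4 S791
G01 X57.065 Y71.011 F1103
G01 X57.065 Y55.201
G01 X11.355 Y55.201
G01 X11.355 Y71.011
M5
G0 X43.764 Y75.668
M4 S603
G01 X67.321 Y77.989 F1548
G01 X83.823 Y61.018
G01 X80.844 Y37.535
G01 X60.627 Y25.223
G01 X38.396 Y33.353
G01 X30.891 Y55.803
G01 X43.764 Y75.668
M5
G0 X68.457 Y20.228
M4 S284
G01 X54.899 Y54.784 F4777
G01 X119.540 Y74.600
G01 X152.256 Y73.264
M5
G0 X46.003 Y61.414
M4 S791
G01 X100.128 Y61.414 F1103
G01 X100.128 Y37.837
G01 X46.003 Y37.837
G01 X46.003 Y61.414
M5

Since the viewBox matches the mm dimensions, user units are millimetres directly. The only transform is the Y-flip y_m = 82.792 − y_svg.

Shape 1 is a regular polygon drawn with `<polygon>`. Its stroke #ff0000 means score at S603, F1548. After flipping Y the toolpath is (105.166,67.059) → (106.726,56.768) → (100.552,48.387) → (90.261,46.827) → (81.880,53.001) → (80.320,63.292) → (86.494,71.673) → (96.785,73.233) → (105.166,67.059), returning to the start.

Shape 2 is a rectangle drawn with `<polygon>`. Its stroke #000000 means cut at S791, F1103. After flipping Y the toolpath is (11.355,71.011) → (57.065,71.011) → (57.065,55.201) → (11.355,55.201) → (11.355,71.011), returning to the start.

Shape 3 is a regular polygon drawn with `<path>`. Its stroke #ff0000 means score at S603, F1548. After flipping Y the toolpath is (43.764,75.668) → (67.321,77.989) → (83.823,61.018) → (80.844,37.535) → (60.627,25.223) → (38.396,33.353) → (30.891,55.803) → (43.764,75.668), returning to the start.

Shape 4 is a open polyline drawn with `<polyline>`. Its stroke #ff00ff means engrave at S284, F4777. After flipping Y the toolpath is (68.457,20.228) → (54.899,54.784) → (119.540,74.600) → (152.256,73.264).

Shape 5 is a rectangle drawn with `<polygon>`. Its stroke #000000 means cut at S791, F1103. After flipping Y the toolpath is (46.003,61.414) → (100.128,61.414) → (100.128,37.837) → (46.003,37.837) → (46.003,61.414), returning to the start.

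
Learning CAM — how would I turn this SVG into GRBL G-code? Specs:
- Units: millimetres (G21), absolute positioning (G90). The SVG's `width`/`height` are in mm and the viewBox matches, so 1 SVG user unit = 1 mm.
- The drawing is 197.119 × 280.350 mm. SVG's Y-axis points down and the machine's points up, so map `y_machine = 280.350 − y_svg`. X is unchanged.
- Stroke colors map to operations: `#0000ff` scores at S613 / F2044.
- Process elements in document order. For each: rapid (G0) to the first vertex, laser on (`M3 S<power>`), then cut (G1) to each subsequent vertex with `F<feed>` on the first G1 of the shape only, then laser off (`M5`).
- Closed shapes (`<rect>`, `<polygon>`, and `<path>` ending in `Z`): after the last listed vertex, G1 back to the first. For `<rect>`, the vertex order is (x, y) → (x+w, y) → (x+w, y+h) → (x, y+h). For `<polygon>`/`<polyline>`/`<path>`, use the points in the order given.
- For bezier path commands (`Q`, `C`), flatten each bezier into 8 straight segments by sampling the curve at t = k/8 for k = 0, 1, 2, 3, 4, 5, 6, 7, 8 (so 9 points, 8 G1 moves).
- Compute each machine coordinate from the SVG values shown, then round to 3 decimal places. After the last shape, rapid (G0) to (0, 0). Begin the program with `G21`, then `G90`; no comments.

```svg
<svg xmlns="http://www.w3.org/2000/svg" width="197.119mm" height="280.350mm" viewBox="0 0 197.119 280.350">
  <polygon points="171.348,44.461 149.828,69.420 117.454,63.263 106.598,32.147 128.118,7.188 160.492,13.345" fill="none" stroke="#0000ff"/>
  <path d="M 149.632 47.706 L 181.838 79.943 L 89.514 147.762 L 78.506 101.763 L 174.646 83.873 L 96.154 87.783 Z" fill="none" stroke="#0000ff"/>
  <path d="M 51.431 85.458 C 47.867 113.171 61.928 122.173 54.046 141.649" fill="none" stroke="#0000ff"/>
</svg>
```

G21
G90
G0 X171.348 Y235.889
M3 S613
G1 X149.828 Y210.930 F2044
G1 X117.454 Y217.087
G1 X106.598 Y248.203
G1 X128.118 Y273.162
G1 X160.492 Y267.005
G1 X171.348 Y235.889
M5
G0 X149.632 Y232.644
M3 S613
G1 X181.838 Y200.407 F2044
G1 X89.514 Y132.588
G1 X78.506 Y178.587
G1 X174.646 Y196.477
G1 X96.154 Y192.567
G1 X149.632 Y232.644
M5
G0 X51.431 Y194.892
M3 S613
G1 X50.843 Y185.320 F2044
G1 X51.444 Y177.160
G1 X52.770 Y170.070
G1 X54.358 Y163.708
G1 X55.743 Y157.732
G1 X56.461 Y151.800
G1 X56.050 Y145.571
G1 X54.046 Y138.701
M5
G0 X0.000 Y0.000

Since the viewBox matches the mm dimensions, user units are millimetres directly. The only transform is the Y-flip y_m = 280.350 − y_svg.

Shape 1 is a regular polygon drawn with `<polygon>`. Its stroke #0000ff means score at S613, F2044. After flipping Y the toolpath is (171.348,235.889) → (149.828,210.930) → (117.454,217.087) → (106.598,248.203) → (128.118,273.162) → (160.492,267.005) → (171.348,235.889), returning to the start.

Shape 2 is a closed polygon drawn with `<path>`. Its stroke #0000ff means score at S613, F2044. After flipping Y the toolpath is (149.632,232.644) → (181.838,200.407) → (89.514,132.588) → (78.506,178.587) → (174.646,196.477) → (96.154,192.567) → (149.632,232.644), returning to the start.

Shape 3 is a cubic bezier drawn with `<path>`. Its stroke #0000ff means score at S613, F2044. After flipping Y the toolpath is (51.431,194.892) → (50.843,185.320) → (51.444,177.160) → (52.770,170.070) → (54.358,163.708) → (55.743,157.732) → (56.461,151.800) → (56.050,145.571) → (54.046,138.701).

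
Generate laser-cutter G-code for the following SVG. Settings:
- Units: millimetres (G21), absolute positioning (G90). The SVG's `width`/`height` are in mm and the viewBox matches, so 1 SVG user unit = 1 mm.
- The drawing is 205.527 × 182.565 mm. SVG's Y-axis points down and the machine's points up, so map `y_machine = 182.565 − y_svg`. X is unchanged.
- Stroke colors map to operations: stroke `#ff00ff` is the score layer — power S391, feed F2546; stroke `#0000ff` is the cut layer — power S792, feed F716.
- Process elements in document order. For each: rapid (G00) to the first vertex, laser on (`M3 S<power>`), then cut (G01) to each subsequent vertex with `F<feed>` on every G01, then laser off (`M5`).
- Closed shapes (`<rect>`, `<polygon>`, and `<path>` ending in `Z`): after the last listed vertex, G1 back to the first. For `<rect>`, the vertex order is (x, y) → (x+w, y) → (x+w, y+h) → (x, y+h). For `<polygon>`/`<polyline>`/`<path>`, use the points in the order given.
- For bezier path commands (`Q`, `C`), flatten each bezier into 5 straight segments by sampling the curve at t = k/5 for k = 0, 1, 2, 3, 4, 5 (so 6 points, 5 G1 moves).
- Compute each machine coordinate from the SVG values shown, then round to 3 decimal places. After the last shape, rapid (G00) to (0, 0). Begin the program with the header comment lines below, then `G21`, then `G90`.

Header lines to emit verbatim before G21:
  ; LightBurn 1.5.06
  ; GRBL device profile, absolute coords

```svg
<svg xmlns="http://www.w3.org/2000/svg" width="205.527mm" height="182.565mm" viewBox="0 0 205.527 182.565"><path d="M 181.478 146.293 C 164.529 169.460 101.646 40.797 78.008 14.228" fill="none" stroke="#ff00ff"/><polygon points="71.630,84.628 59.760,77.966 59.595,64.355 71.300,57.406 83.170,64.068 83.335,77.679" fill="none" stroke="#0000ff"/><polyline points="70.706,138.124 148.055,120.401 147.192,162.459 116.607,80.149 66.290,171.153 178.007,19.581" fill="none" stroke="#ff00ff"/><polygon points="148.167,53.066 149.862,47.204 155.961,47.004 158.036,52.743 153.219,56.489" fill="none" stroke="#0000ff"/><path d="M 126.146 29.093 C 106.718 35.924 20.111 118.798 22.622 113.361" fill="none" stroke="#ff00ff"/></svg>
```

viewBox `0 0 205.527 182.565` with mm width/height → 1 unit = 1 mm. Flip: y_m = 182.565 − y_svg.

**Shape 1** — `<path>` cubic bezier, stroke `#ff00ff` → score (S391, F2546). Control points (SVG): P0=(181.478,146.293), P1=(164.529,169.460), P2=(101.646,40.797), P3=(78.008,14.228); sampled at t=k/5. Machine vertices: (181.478,36.272) → (166.478,38.560) → (144.542,65.099) → (119.760,103.700) → (96.219,142.176) → (78.008,168.337). Open path.

**Shape 2** — `<polygon>` regular polygon, stroke `#0000ff` → cut (S792, F716). Machine vertices: (71.630,97.937) → (59.760,104.599) → (59.595,118.210) → (71.300,125.159) → (83.170,118.497) → (83.335,104.886) → (71.630,97.937). Closed: final G1 returns to the first vertex.

**Shape 3** — `<polyline>` open polyline, stroke `#ff00ff` → score (S391, F2546). Machine vertices: (70.706,44.441) → (148.055,62.164) → (147.192,20.106) → (116.607,102.416) → (66.290,11.412) → (178.007,162.984). Open path.

**Shape 4** — `<polygon>` regular polygon, stroke `#0000ff` → cut (S792, F716). Machine vertices: (148.167,129.499) → (149.862,135.361) → (155.961,135.561) → (158.036,129.822) → (153.219,126.076) → (148.167,129.499). Closed: final G1 returns to the first vertex.

**Shape 5** — `<path>` cubic bezier, stroke `#ff00ff` → score (S391, F2546). Control points (SVG): P0=(126.146,29.093), P1=(106.718,35.924), P2=(20.111,118.798), P3=(22.622,113.361); sampled at t=k/5. Machine vertices: (126.146,153.472) → (107.678,141.563) → (80.589,119.293) → (52.382,94.550) → (30.559,75.224) → (22.622,69.204). Open path.

; LightBurn 1.5.06
; GRBL device profile, absolute coords
G21
G90
G00 X181.478 Y36.272
M3 S391
G01 X166.478 Y38.560 F2546
G01 X144.542 Y65.099 F2546
G01 X119.760 Y103.700 F2546
G01 X96.219 Y142.176 F2546
G01 X78.008 Y168.337 F2546
M5
G00 X71.630 Y97.937
M3 S792
G01 X59.760 Y104.599 F716
G01 X59.595 Y118.210 F716
G01 X71.300 Y125.159 F716
G01 X83.170 Y118.497 F716
G01 X83.335 Y104.886 F716
G01 X71.630 Y97.937 F716
M5
G00 X70.706 Y44.441
M3 S391
G01 X148.055 Y62.164 F2546
G01 X147.192 Y20.106 F2546
G01 X116.607 Y102.416 F2546
G01 X66.290 Y11.412 F2546
G01 X178.007 Y162.984 F2546
M5
G00 X148.167 Y129.499
M3 S792
G01 X149.862 Y135.361 F716
G01 X155.961 Y135.561 F716
G01 X158.036 Y129.822 F716
G01 X153.219 Y126.076 F716
G01 X148.167 Y129.499 F716
M5
G00 X126.146 Y153.472
M3 S391
G01 X107.678 Y141.563 F2546
G01 X80.589 Y119.293 F2546
G01 X52.382 Y94.550 F2546
G01 X30.559 Y75.224 F2546
G01 X22.622 Y69.204 F2546
M5
G00 X0.000 Y0.000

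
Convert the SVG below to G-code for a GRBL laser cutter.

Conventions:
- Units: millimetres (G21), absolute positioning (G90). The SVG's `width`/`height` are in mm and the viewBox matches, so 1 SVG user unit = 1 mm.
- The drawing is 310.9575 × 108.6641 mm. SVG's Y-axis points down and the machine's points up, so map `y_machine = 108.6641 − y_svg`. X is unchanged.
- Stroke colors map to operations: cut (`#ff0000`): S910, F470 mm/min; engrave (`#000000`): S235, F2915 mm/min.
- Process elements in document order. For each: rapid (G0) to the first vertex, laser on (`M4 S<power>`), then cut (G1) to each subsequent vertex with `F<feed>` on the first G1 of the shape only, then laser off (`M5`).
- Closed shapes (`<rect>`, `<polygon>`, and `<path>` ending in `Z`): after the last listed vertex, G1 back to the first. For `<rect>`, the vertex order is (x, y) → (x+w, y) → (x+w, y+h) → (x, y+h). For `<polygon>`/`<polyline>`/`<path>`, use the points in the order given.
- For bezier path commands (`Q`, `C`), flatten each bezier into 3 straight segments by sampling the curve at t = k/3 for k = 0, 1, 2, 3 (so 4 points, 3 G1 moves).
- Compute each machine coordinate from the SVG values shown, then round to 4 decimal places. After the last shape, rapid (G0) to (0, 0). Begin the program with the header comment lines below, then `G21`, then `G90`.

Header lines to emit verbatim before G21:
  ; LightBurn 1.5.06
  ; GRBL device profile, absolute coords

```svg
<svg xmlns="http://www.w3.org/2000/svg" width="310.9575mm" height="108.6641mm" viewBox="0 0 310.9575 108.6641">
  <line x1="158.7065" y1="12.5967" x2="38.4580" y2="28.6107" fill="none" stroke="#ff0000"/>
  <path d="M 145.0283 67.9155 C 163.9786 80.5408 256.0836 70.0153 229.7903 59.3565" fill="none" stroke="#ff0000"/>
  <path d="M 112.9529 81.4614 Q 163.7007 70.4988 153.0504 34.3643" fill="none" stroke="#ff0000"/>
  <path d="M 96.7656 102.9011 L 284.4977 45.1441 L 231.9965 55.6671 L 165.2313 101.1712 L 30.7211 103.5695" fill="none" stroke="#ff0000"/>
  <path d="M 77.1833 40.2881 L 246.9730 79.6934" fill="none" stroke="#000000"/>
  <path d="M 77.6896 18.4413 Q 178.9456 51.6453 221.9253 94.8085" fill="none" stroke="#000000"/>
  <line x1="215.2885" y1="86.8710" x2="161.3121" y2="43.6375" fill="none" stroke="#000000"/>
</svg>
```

Since the viewBox matches the mm dimensions, user units are millimetres directly. The only transform is the Y-flip y_m = 108.6641 − y_svg.

Shape 1 is a line segment drawn with `<line>`. Its stroke #ff0000 means cut at S910, F470. After flipping Y the toolpath is (158.7065,96.0674) → (38.4580,80.0534).

Shape 2 is a cubic bezier drawn with `<path>`. Its stroke #ff0000 means cut at S910, F470. After flipping Y the toolpath is (145.0283,40.7486) → (181.2689,34.9877) → (223.7121,39.5457) → (229.7903,49.3076).

Shape 3 is a quadratic bezier drawn with `<path>`. Its stroke #ff0000 means cut at S910, F470. After flipping Y the toolpath is (112.9529,27.2027) → (139.9628,37.3080) → (153.3286,53.0070) → (153.0504,74.2998).

Shape 4 is a open polyline drawn with `<path>`. Its stroke #ff0000 means cut at S910, F470. After flipping Y the toolpath is (96.7656,5.7630) → (284.4977,63.5200) → (231.9965,52.9970) → (165.2313,7.4929) → (30.7211,5.0946).

Shape 5 is a line segment drawn with `<path>`. Its stroke #000000 means engrave at S235, F2915. After flipping Y the toolpath is (77.1833,68.3760) → (246.9730,28.9707).

Shape 6 is a quadratic bezier drawn with `<path>`. Its stroke #000000 means engrave at S235, F2915. After flipping Y the toolpath is (77.6896,90.2228) → (138.7185,66.9802) → (186.7970,41.5245) → (221.9253,13.8556).

Shape 7 is a line segment drawn with `<line>`. Its stroke #000000 means engrave at S235, F2915. After flipping Y the toolpath is (215.2885,21.7931) → (161.3121,65.0266).

; LightBurn 1.5.06
; GRBL device profile, absolute coords
G21
G90
G0 X158.7065 Y96.0674
M4 S910
G1 X38.4580 Y80.0534 F470
M5
G0 X145.0283 Y40.7486
M4 S910
G1 X181.2689 Y34.9877 F470
G1 X223.7121 Y39.5457
G1 X229.7903 Y49.3076
M5
G0 X112.9529 Y27.2027
M4 S910
G1 X139.9628 Y37.3080 F470
G1 X153.3286 Y53.0070
G1 X153.0504 Y74.2998
M5
G0 X96.7656 Y5.7630
M4 S910
G1 X284.4977 Y63.5200 F470
G1 X231.9965 Y52.9970
G1 X165.2313 Y7.4929
G1 X30.7211 Y5.0946
M5
G0 X77.1833 Y68.3760
M4 S235
G1 X246.9730 Y28.9707 F2915
M5
G0 X77.6896 Y90.2228
M4 S235
G1 X138.7185 Y66.9802 F2915
G1 X186.7970 Y41.5245
G1 X221.9253 Y13.8556
M5
G0 X215.2885 Y21.7931
M4 S235
G1 X161.3121 Y65.0266 F2915
M5
G0 X0.0000 Y0.0000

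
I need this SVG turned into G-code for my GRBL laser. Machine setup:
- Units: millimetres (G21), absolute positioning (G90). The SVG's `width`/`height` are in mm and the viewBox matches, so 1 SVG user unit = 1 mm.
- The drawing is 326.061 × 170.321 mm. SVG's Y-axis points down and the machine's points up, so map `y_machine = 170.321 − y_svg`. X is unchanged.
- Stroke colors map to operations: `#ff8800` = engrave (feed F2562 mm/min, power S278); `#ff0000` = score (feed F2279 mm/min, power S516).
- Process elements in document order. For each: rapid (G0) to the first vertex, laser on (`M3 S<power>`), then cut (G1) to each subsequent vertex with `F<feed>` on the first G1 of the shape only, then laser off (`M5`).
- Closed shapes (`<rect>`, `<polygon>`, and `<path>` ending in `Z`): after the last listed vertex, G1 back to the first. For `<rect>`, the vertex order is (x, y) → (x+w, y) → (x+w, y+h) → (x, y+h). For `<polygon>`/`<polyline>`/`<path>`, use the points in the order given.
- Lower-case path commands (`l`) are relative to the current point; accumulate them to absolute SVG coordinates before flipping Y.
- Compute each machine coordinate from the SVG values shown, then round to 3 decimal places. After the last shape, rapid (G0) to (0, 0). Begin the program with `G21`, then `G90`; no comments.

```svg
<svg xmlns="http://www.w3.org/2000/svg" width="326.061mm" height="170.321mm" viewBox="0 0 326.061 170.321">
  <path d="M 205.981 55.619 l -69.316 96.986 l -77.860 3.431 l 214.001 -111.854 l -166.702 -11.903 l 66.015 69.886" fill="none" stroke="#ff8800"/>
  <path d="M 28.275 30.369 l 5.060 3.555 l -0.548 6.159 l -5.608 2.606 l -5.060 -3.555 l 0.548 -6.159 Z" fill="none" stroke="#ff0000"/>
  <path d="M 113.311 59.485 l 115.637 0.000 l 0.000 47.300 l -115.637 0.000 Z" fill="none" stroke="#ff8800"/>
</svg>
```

G21
G90
G0 X205.981 Y114.702
M3 S278
G1 X136.665 Y17.716 F2562
G1 X58.805 Y14.285
G1 X272.806 Y126.139
G1 X106.104 Y138.042
G1 X172.119 Y68.156
M5
G0 X28.275 Y139.952
M3 S516
G1 X33.335 Y136.397 F2279
G1 X32.787 Y130.238
G1 X27.179 Y127.632
G1 X22.119 Y131.187
G1 X22.667 Y137.346
G1 X28.275 Y139.952
M5
G0 X113.311 Y110.836
M3 S278
G1 X228.948 Y110.836 F2562
G1 X228.948 Y63.536
G1 X113.311 Y63.536
G1 X113.311 Y110.836
M5
G0 X0.000 Y0.000

Since the viewBox matches the mm dimensions, user units are millimetres directly. The only transform is the Y-flip y_m = 170.321 − y_svg.

Shape 1 is a open polyline drawn with `<path>`. Its stroke #ff8800 means engrave at S278, F2562. After flipping Y the toolpath is (205.981,114.702) → (136.665,17.716) → (58.805,14.285) → (272.806,126.139) → (106.104,138.042) → (172.119,68.156).

Shape 2 is a regular polygon drawn with `<path>`. Its stroke #ff0000 means score at S516, F2279. After flipping Y the toolpath is (28.275,139.952) → (33.335,136.397) → (32.787,130.238) → (27.179,127.632) → (22.119,131.187) → (22.667,137.346) → (28.275,139.952), returning to the start.

Shape 3 is a rectangle drawn with `<path>`. Its stroke #ff8800 means engrave at S278, F2562. After flipping Y the toolpath is (113.311,110.836) → (228.948,110.836) → (228.948,63.536) → (113.311,63.536) → (113.311,110.836), returning to the start.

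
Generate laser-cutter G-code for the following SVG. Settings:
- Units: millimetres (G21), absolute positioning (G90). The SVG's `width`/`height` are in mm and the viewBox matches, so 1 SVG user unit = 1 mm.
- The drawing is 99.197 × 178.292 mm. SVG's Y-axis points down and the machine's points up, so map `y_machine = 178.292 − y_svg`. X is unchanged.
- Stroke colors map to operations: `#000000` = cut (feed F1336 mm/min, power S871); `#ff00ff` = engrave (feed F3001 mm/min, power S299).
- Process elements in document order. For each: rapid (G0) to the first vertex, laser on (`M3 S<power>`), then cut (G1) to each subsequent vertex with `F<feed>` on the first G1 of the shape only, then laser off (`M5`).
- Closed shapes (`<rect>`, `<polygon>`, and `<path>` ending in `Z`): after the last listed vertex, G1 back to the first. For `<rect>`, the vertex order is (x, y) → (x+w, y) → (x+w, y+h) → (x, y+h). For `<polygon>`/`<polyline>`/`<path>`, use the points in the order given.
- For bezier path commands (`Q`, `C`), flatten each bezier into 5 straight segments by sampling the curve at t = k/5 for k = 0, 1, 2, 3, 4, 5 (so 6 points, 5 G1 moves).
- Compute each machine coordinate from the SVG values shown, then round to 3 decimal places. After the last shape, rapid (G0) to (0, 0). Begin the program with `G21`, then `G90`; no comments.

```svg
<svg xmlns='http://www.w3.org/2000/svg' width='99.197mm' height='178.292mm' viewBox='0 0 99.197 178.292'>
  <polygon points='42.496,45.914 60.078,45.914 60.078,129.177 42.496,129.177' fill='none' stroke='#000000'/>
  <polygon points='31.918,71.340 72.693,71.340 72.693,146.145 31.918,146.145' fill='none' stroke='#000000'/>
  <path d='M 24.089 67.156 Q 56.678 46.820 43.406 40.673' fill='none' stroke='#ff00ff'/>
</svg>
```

Since the viewBox matches the mm dimensions, user units are millimetres directly. The only transform is the Y-flip y_m = 178.292 − y_svg.

Shape 1 is a rectangle drawn with `<polygon>`. Its stroke #000000 means cut at S871, F1336. After flipping Y the toolpath is (42.496,132.378) → (60.078,132.378) → (60.078,49.115) → (42.496,49.115) → (42.496,132.378), returning to the start.

Shape 2 is a rectangle drawn with `<polygon>`. Its stroke #000000 means cut at S871, F1336. After flipping Y the toolpath is (31.918,106.952) → (72.693,106.952) → (72.693,32.147) → (31.918,32.147) → (31.918,106.952), returning to the start.

Shape 3 is a quadratic bezier drawn with `<path>`. Its stroke #ff00ff means engrave at S299, F3001. After flipping Y the toolpath is (24.089,111.136) → (35.290,118.703) → (42.822,125.135) → (46.686,130.431) → (46.880,134.593) → (43.406,137.619).

G21
G90
G0 X42.496 Y132.378
M3 S871
G1 X60.078 Y132.378 F1336
G1 X60.078 Y49.115
G1 X42.496 Y49.115
G1 X42.496 Y132.378
M5
G0 X31.918 Y106.952
M3 S871
G1 X72.693 Y106.952 F1336
G1 X72.693 Y32.147
G1 X31.918 Y32.147
G1 X31.918 Y106.952
M5
G0 X24.089 Y111.136
M3 S299
G1 X35.290 Y118.703 F3001
G1 X42.822 Y125.135
G1 X46.686 Y130.431
G1 X46.880 Y134.593
G1 X43.406 Y137.619
M5
G0 X0.000 Y0.000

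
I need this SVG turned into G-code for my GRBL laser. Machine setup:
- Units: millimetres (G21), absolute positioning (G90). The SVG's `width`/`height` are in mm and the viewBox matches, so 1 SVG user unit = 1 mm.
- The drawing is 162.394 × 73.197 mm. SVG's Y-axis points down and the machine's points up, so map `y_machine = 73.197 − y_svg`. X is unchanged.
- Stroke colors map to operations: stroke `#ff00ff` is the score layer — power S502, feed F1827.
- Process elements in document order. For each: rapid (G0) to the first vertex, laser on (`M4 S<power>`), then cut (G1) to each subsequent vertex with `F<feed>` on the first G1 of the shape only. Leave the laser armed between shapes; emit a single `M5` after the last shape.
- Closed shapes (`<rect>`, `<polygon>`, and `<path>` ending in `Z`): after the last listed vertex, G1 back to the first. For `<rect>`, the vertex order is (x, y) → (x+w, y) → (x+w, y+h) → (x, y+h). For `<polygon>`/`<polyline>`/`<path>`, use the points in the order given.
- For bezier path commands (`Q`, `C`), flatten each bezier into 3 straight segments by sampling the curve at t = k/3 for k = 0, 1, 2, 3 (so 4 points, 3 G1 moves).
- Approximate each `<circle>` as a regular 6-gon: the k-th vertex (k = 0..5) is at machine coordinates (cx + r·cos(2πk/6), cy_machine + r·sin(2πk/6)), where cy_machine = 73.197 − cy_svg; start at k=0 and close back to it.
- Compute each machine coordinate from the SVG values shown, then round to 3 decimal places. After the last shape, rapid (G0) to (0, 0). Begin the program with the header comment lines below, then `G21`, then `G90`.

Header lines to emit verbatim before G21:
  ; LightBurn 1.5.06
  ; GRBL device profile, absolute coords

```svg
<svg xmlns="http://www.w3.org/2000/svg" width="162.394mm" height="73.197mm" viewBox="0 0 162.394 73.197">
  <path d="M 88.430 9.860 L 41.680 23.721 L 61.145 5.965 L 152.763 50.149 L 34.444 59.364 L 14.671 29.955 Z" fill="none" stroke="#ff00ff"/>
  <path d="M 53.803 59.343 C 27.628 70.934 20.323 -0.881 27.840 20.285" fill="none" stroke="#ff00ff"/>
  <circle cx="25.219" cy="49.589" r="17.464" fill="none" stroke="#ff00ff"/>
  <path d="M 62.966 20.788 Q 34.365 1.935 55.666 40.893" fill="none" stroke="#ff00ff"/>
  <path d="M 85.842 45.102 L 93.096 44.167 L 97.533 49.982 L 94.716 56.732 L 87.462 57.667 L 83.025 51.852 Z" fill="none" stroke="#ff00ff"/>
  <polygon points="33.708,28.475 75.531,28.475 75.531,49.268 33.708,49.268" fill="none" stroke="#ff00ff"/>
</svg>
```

; LightBurn 1.5.06
; GRBL device profile, absolute coords
G21
G90
G0 X88.430 Y63.337
M4 S502
G1 X41.680 Y49.476 F1827
G1 X61.145 Y67.232
G1 X152.763 Y23.048
G1 X34.444 Y13.833
G1 X14.671 Y43.242
G1 X88.430 Y63.337
G0 X53.803 Y13.854
M4 S502
G1 X33.768 Y23.532 F1827
G1 X25.414 Y49.617
G1 X27.840 Y52.912
G0 X42.683 Y23.608
M4 S502
G1 X33.951 Y38.732 F1827
G1 X16.487 Y38.732
G1 X7.755 Y23.608
G1 X16.487 Y8.484
G1 X33.951 Y8.484
G1 X42.683 Y23.608
G0 X62.966 Y52.409
M4 S502
G1 X49.443 Y58.554 F1827
G1 X47.010 Y51.853
G1 X55.666 Y32.304
G0 X85.842 Y28.095
M4 S502
G1 X93.096 Y29.030 F1827
G1 X97.533 Y23.215
G1 X94.716 Y16.465
G1 X87.462 Y15.530
G1 X83.025 Y21.345
G1 X85.842 Y28.095
G0 X33.708 Y44.722
M4 S502
G1 X75.531 Y44.722 F1827
G1 X75.531 Y23.929
G1 X33.708 Y23.929
G1 X33.708 Y44.722
M5
G0 X0.000 Y0.000

Since the viewBox matches the mm dimensions, user units are millimetres directly. The only transform is the Y-flip y_m = 73.197 − y_svg.

Shape 1 is a closed polygon drawn with `<path>`. Its stroke #ff00ff means score at S502, F1827. After flipping Y the toolpath is (88.430,63.337) → (41.680,49.476) → (61.145,67.232) → (152.763,23.048) → (34.444,13.833) → (14.671,43.242) → (88.430,63.337), returning to the start.

Shape 2 is a cubic bezier drawn with `<path>`. Its stroke #ff00ff means score at S502, F1827. After flipping Y the toolpath is (53.803,13.854) → (33.768,23.532) → (25.414,49.617) → (27.840,52.912).

Shape 3 is a circle drawn with `<circle>`. Its stroke #ff00ff means score at S502, F1827. After flipping Y the toolpath is (42.683,23.608) → (33.951,38.732) → (16.487,38.732) → (7.755,23.608) → (16.487,8.484) → (33.951,8.484) → (42.683,23.608), returning to the start.

Shape 4 is a quadratic bezier drawn with `<path>`. Its stroke #ff00ff means score at S502, F1827. After flipping Y the toolpath is (62.966,52.409) → (49.443,58.554) → (47.010,51.853) → (55.666,32.304).

Shape 5 is a regular polygon drawn with `<path>`. Its stroke #ff00ff means score at S502, F1827. After flipping Y the toolpath is (85.842,28.095) → (93.096,29.030) → (97.533,23.215) → (94.716,16.465) → (87.462,15.530) → (83.025,21.345) → (85.842,28.095), returning to the start.

Shape 6 is a rectangle drawn with `<polygon>`. Its stroke #ff00ff means score at S502, F1827. After flipping Y the toolpath is (33.708,44.722) → (75.531,44.722) → (75.531,23.929) → (33.708,23.929) → (33.708,44.722), returning to the start.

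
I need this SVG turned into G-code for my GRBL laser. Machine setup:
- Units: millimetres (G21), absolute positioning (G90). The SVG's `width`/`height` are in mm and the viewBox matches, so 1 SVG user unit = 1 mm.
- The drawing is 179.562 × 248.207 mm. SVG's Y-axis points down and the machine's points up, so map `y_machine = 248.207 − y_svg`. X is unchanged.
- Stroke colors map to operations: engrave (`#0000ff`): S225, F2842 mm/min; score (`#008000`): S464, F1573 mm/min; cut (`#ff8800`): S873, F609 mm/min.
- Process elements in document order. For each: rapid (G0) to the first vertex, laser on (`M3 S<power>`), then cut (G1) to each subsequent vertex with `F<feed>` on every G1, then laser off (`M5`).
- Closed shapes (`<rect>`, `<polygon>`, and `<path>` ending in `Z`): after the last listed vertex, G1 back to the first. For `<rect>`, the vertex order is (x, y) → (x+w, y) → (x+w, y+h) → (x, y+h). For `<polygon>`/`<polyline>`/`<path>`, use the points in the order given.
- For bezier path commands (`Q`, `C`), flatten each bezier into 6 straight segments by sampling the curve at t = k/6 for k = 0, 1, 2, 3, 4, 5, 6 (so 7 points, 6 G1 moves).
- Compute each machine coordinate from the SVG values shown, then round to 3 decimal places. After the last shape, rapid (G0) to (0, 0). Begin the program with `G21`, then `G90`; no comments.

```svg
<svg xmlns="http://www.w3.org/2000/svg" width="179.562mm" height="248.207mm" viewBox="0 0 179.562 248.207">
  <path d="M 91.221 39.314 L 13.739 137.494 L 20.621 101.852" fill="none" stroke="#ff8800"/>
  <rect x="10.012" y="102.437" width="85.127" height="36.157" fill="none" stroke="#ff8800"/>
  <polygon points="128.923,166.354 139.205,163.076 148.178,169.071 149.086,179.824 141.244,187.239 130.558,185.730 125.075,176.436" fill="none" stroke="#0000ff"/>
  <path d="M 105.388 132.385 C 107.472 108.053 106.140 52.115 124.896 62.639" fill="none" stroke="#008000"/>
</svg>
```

G21
G90
G0 X91.221 Y208.893
M3 S873
G1 X13.739 Y110.713 F609
G1 X20.621 Y146.355 F609
M5
G0 X10.012 Y145.770
M3 S873
G1 X95.139 Y145.770 F609
G1 X95.139 Y109.613 F609
G1 X10.012 Y109.613 F609
G1 X10.012 Y145.770 F609
M5
G0 X128.923 Y81.853
M3 S225
G1 X139.205 Y85.131 F2842
G1 X148.178 Y79.136 F2842
G1 X149.086 Y68.383 F2842
G1 X141.244 Y60.968 F2842
G1 X130.558 Y62.477 F2842
G1 X125.075 Y71.771 F2842
G1 X128.923 Y81.853 F2842
M5
G0 X105.388 Y115.822
M3 S464
G1 X106.254 Y130.168 F1573
G1 X107.204 Y147.057 F1573
G1 X108.890 Y163.766 F1573
G1 X111.965 Y177.570 F1573
G1 X117.083 Y185.746 F1573
G1 X124.896 Y185.568 F1573
M5
G0 X0.000 Y0.000

1 u = 1 mm; y_m = 248.207 − y.

[1] `<path>` open polyline, #ff8800→cut S873 F609: (91.221,208.893) → (13.739,110.713) → (20.621,146.355)

[2] `<rect>` rectangle, #ff8800→cut S873 F609: (10.012,145.770) → (95.139,145.770) → (95.139,109.613) → (10.012,109.613) → (10.012,145.770) (closed)

[3] `<polygon>` regular polygon, #0000ff→engrave S225 F2842: (128.923,81.853) → (139.205,85.131) → (148.178,79.136) → (149.086,68.383) → (141.244,60.968) → (130.558,62.477) → (125.075,71.771) → (128.923,81.853) (closed)

[4] `<path>` cubic bezier, #008000→score S464 F1573: (105.388,115.822) → (106.254,130.168) → (107.204,147.057) → (108.890,163.766) → (111.965,177.570) → (117.083,185.746) → (124.896,185.568)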